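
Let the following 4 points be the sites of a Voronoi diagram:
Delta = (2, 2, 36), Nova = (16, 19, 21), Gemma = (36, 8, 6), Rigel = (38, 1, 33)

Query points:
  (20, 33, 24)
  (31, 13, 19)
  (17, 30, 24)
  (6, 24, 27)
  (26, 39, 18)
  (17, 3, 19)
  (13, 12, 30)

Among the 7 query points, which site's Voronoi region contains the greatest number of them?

(20, 33, 24) — d² to each: Delta:1429, Nova:221, Gemma:1205, Rigel:1429 → nearest is Nova
(31, 13, 19) — d² to each: Delta:1251, Nova:265, Gemma:219, Rigel:389 → nearest is Gemma
(17, 30, 24) — d² to each: Delta:1153, Nova:131, Gemma:1169, Rigel:1363 → nearest is Nova
(6, 24, 27) — d² to each: Delta:581, Nova:161, Gemma:1597, Rigel:1589 → nearest is Nova
(26, 39, 18) — d² to each: Delta:2269, Nova:509, Gemma:1205, Rigel:1813 → nearest is Nova
(17, 3, 19) — d² to each: Delta:515, Nova:261, Gemma:555, Rigel:641 → nearest is Nova
(13, 12, 30) — d² to each: Delta:257, Nova:139, Gemma:1121, Rigel:755 → nearest is Nova
Tally — Nova:6, Gemma:1. Nova captures the most (6).

Nova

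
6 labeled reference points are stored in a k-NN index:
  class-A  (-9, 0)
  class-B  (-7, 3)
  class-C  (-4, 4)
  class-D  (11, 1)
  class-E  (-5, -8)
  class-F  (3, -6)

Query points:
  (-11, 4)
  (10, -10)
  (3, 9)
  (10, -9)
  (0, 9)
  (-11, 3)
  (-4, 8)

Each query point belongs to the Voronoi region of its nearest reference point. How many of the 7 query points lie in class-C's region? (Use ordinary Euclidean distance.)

(-11, 4) — d² to each: class-A:20, class-B:17, class-C:49, class-D:493, class-E:180, class-F:296 → nearest is class-B
(10, -10) — d² to each: class-A:461, class-B:458, class-C:392, class-D:122, class-E:229, class-F:65 → nearest is class-F
(3, 9) — d² to each: class-A:225, class-B:136, class-C:74, class-D:128, class-E:353, class-F:225 → nearest is class-C
(10, -9) — d² to each: class-A:442, class-B:433, class-C:365, class-D:101, class-E:226, class-F:58 → nearest is class-F
(0, 9) — d² to each: class-A:162, class-B:85, class-C:41, class-D:185, class-E:314, class-F:234 → nearest is class-C
(-11, 3) — d² to each: class-A:13, class-B:16, class-C:50, class-D:488, class-E:157, class-F:277 → nearest is class-A
(-4, 8) — d² to each: class-A:89, class-B:34, class-C:16, class-D:274, class-E:257, class-F:245 → nearest is class-C
3 of the 7 points have class-C as nearest.

3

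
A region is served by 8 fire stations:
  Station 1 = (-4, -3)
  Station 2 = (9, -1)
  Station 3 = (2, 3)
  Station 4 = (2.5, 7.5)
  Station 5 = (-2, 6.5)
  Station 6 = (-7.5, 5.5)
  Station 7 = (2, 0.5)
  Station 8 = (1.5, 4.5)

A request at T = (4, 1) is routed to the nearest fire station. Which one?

Station 7

Compare squared distances (the ordering matches that of the actual distances):
d²(T, Station 1) = 64 + 16 = 80
d²(T, Station 2) = 25 + 4 = 29
d²(T, Station 3) = 4 + 4 = 8
d²(T, Station 4) = 2.25 + 42.25 = 44.5
d²(T, Station 5) = 36 + 30.25 = 66.25
d²(T, Station 6) = 132.25 + 20.25 = 152.5
d²(T, Station 7) = 4 + 0.25 = 4.25
d²(T, Station 8) = 6.25 + 12.25 = 18.5
Station 7 is nearest.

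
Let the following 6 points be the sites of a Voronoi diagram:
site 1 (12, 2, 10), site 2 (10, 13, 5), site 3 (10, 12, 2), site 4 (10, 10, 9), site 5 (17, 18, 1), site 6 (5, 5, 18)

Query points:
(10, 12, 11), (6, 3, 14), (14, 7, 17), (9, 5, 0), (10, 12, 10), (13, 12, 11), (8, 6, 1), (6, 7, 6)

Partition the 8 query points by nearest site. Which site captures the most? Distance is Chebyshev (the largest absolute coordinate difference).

(10, 12, 11) — d to each: site 1:10, site 2:6, site 3:9, site 4:2, site 5:10, site 6:7 → nearest is site 4
(6, 3, 14) — d to each: site 1:6, site 2:10, site 3:12, site 4:7, site 5:15, site 6:4 → nearest is site 6
(14, 7, 17) — d to each: site 1:7, site 2:12, site 3:15, site 4:8, site 5:16, site 6:9 → nearest is site 1
(9, 5, 0) — d to each: site 1:10, site 2:8, site 3:7, site 4:9, site 5:13, site 6:18 → nearest is site 3
(10, 12, 10) — d to each: site 1:10, site 2:5, site 3:8, site 4:2, site 5:9, site 6:8 → nearest is site 4
(13, 12, 11) — d to each: site 1:10, site 2:6, site 3:9, site 4:3, site 5:10, site 6:8 → nearest is site 4
(8, 6, 1) — d to each: site 1:9, site 2:7, site 3:6, site 4:8, site 5:12, site 6:17 → nearest is site 3
(6, 7, 6) — d to each: site 1:6, site 2:6, site 3:5, site 4:4, site 5:11, site 6:12 → nearest is site 4
Tally — site 1:1, site 3:2, site 4:4, site 6:1. site 4 captures the most (4).

site 4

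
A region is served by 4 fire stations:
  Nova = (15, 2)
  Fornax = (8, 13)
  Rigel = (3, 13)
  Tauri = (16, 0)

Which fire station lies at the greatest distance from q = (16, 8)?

Rigel

Since √ is increasing, it suffices to compare squared distances:
d²(q, Nova) = (16−15)² + (8−2)² = 1 + 36 = 37
d²(q, Fornax) = (16−8)² + (8−13)² = 64 + 25 = 89
d²(q, Rigel) = (16−3)² + (8−13)² = 169 + 25 = 194
d²(q, Tauri) = (16−16)² + (8−0)² = 0 + 64 = 64
The largest is to Rigel.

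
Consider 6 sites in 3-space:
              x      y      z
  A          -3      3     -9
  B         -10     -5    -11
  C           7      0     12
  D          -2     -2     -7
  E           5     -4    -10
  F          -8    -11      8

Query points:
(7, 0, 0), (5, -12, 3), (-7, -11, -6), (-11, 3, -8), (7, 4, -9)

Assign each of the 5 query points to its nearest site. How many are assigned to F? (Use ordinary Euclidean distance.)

(7, 0, 0) — d² to each: A:190, B:435, C:144, D:134, E:120, F:410 → nearest is E
(5, -12, 3) — d² to each: A:433, B:470, C:229, D:249, E:233, F:195 → nearest is F
(-7, -11, -6) — d² to each: A:221, B:70, C:641, D:107, E:209, F:197 → nearest is B
(-11, 3, -8) — d² to each: A:65, B:74, C:733, D:107, E:309, F:461 → nearest is A
(7, 4, -9) — d² to each: A:101, B:374, C:457, D:121, E:69, F:739 → nearest is E
1 of the 5 points has F as nearest.

1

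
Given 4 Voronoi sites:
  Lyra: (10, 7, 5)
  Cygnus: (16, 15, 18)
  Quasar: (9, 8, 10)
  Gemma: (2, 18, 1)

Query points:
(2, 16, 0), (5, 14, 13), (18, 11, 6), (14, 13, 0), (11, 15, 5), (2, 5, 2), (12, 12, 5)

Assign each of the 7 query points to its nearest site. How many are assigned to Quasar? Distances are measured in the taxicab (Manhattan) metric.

1

(2, 16, 0) — d to each: Lyra:22, Cygnus:33, Quasar:25, Gemma:3 → nearest is Gemma
(5, 14, 13) — d to each: Lyra:20, Cygnus:17, Quasar:13, Gemma:19 → nearest is Quasar
(18, 11, 6) — d to each: Lyra:13, Cygnus:18, Quasar:16, Gemma:28 → nearest is Lyra
(14, 13, 0) — d to each: Lyra:15, Cygnus:22, Quasar:20, Gemma:18 → nearest is Lyra
(11, 15, 5) — d to each: Lyra:9, Cygnus:18, Quasar:14, Gemma:16 → nearest is Lyra
(2, 5, 2) — d to each: Lyra:13, Cygnus:40, Quasar:18, Gemma:14 → nearest is Lyra
(12, 12, 5) — d to each: Lyra:7, Cygnus:20, Quasar:12, Gemma:20 → nearest is Lyra
1 of the 7 points has Quasar as nearest.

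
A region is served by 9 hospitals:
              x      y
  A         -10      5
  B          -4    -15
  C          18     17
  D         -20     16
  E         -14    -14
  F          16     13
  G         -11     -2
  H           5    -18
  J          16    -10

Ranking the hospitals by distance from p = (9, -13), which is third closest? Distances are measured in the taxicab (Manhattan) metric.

B

d(p,A) = 19 + 18 = 37
d(p,B) = 13 + 2 = 15
d(p,C) = 9 + 30 = 39
d(p,D) = 29 + 29 = 58
d(p,E) = 23 + 1 = 24
d(p,F) = 7 + 26 = 33
d(p,G) = 20 + 11 = 31
d(p,H) = 4 + 5 = 9
d(p,J) = 7 + 3 = 10
Sorted ascending: H, J, B, E, … — the third-nearest is B.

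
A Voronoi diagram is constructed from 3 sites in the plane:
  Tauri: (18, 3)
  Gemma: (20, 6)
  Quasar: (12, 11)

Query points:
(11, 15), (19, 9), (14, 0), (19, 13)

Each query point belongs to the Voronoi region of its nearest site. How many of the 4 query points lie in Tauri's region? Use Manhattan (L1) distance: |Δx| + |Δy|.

(11, 15) — d to each: Tauri:19, Gemma:18, Quasar:5 → nearest is Quasar
(19, 9) — d to each: Tauri:7, Gemma:4, Quasar:9 → nearest is Gemma
(14, 0) — d to each: Tauri:7, Gemma:12, Quasar:13 → nearest is Tauri
(19, 13) — d to each: Tauri:11, Gemma:8, Quasar:9 → nearest is Gemma
1 of the 4 points has Tauri as nearest.

1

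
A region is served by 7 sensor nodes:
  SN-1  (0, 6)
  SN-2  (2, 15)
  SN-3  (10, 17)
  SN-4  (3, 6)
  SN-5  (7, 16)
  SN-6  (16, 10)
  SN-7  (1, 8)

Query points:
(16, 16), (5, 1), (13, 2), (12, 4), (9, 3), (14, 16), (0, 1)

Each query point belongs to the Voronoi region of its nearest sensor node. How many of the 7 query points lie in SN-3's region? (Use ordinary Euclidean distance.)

1

(16, 16) — d² to each: SN-1:356, SN-2:197, SN-3:37, SN-4:269, SN-5:81, SN-6:36, SN-7:289 → nearest is SN-6
(5, 1) — d² to each: SN-1:50, SN-2:205, SN-3:281, SN-4:29, SN-5:229, SN-6:202, SN-7:65 → nearest is SN-4
(13, 2) — d² to each: SN-1:185, SN-2:290, SN-3:234, SN-4:116, SN-5:232, SN-6:73, SN-7:180 → nearest is SN-6
(12, 4) — d² to each: SN-1:148, SN-2:221, SN-3:173, SN-4:85, SN-5:169, SN-6:52, SN-7:137 → nearest is SN-6
(9, 3) — d² to each: SN-1:90, SN-2:193, SN-3:197, SN-4:45, SN-5:173, SN-6:98, SN-7:89 → nearest is SN-4
(14, 16) — d² to each: SN-1:296, SN-2:145, SN-3:17, SN-4:221, SN-5:49, SN-6:40, SN-7:233 → nearest is SN-3
(0, 1) — d² to each: SN-1:25, SN-2:200, SN-3:356, SN-4:34, SN-5:274, SN-6:337, SN-7:50 → nearest is SN-1
1 of the 7 points has SN-3 as nearest.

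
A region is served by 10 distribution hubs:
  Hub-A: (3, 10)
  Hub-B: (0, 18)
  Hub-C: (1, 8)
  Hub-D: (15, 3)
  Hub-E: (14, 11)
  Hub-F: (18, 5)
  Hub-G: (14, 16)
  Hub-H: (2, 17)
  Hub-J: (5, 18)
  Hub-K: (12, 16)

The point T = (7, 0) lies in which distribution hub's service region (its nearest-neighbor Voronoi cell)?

Hub-D

Since √ is increasing, it suffices to compare squared distances:
d²(T, Hub-A) = 16 + 100 = 116
d²(T, Hub-B) = 49 + 324 = 373
d²(T, Hub-C) = 36 + 64 = 100
d²(T, Hub-D) = 64 + 9 = 73
d²(T, Hub-E) = 49 + 121 = 170
d²(T, Hub-F) = 121 + 25 = 146
d²(T, Hub-G) = 49 + 256 = 305
d²(T, Hub-H) = 25 + 289 = 314
d²(T, Hub-J) = 4 + 324 = 328
d²(T, Hub-K) = 25 + 256 = 281
Minimum is at Hub-D.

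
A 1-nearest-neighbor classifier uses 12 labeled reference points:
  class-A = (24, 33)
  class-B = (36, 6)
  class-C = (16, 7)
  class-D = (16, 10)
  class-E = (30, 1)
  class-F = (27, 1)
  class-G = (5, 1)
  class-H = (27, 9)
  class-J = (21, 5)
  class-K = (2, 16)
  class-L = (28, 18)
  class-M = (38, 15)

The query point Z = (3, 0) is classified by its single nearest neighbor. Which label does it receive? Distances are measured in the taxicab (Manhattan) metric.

class-G

d(Z, class-A) = 21 + 33 = 54
d(Z, class-B) = 33 + 6 = 39
d(Z, class-C) = 13 + 7 = 20
d(Z, class-D) = 13 + 10 = 23
d(Z, class-E) = 27 + 1 = 28
d(Z, class-F) = 24 + 1 = 25
d(Z, class-G) = 2 + 1 = 3
d(Z, class-H) = 24 + 9 = 33
d(Z, class-J) = 18 + 5 = 23
d(Z, class-K) = 1 + 16 = 17
d(Z, class-L) = 25 + 18 = 43
d(Z, class-M) = 35 + 15 = 50
class-G is nearest.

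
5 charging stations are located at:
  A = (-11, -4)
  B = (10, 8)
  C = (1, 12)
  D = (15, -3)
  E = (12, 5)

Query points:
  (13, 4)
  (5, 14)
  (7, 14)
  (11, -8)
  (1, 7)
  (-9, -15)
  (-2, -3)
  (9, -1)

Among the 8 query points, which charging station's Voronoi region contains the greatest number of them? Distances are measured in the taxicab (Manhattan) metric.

C

(13, 4) — d to each: A:32, B:7, C:20, D:9, E:2 → nearest is E
(5, 14) — d to each: A:34, B:11, C:6, D:27, E:16 → nearest is C
(7, 14) — d to each: A:36, B:9, C:8, D:25, E:14 → nearest is C
(11, -8) — d to each: A:26, B:17, C:30, D:9, E:14 → nearest is D
(1, 7) — d to each: A:23, B:10, C:5, D:24, E:13 → nearest is C
(-9, -15) — d to each: A:13, B:42, C:37, D:36, E:41 → nearest is A
(-2, -3) — d to each: A:10, B:23, C:18, D:17, E:22 → nearest is A
(9, -1) — d to each: A:23, B:10, C:21, D:8, E:9 → nearest is D
Tally — A:2, C:3, D:2, E:1. C captures the most (3).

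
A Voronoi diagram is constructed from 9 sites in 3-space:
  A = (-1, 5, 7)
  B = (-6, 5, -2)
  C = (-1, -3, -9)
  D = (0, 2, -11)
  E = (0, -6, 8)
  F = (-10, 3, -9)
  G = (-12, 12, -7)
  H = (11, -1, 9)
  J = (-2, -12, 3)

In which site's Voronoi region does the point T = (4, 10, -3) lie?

Squared Euclidean distances:
|TA|² = (4−(-1))² + (10−5)² + (-3−7)² = 25 + 25 + 100 = 150
|TB|² = (4−(-6))² + (10−5)² + (-3−(-2))² = 100 + 25 + 1 = 126
|TC|² = (4−(-1))² + (10−(-3))² + (-3−(-9))² = 25 + 169 + 36 = 230
|TD|² = (4−0)² + (10−2)² + (-3−(-11))² = 16 + 64 + 64 = 144
|TE|² = (4−0)² + (10−(-6))² + (-3−8)² = 16 + 256 + 121 = 393
|TF|² = (4−(-10))² + (10−3)² + (-3−(-9))² = 196 + 49 + 36 = 281
|TG|² = (4−(-12))² + (10−12)² + (-3−(-7))² = 256 + 4 + 16 = 276
|TH|² = (4−11)² + (10−(-1))² + (-3−9)² = 49 + 121 + 144 = 314
|TJ|² = (4−(-2))² + (10−(-12))² + (-3−3)² = 36 + 484 + 36 = 556
The smallest is to B, so T lies in the Voronoi region of B.

B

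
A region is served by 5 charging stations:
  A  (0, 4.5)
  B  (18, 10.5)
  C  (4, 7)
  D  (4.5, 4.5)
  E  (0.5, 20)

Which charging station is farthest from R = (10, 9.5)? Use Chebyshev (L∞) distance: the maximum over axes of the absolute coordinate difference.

E

d(R,A) = max(10, 5) = 10
d(R,B) = max(8, 1) = 8
d(R,C) = max(6, 2.5) = 6
d(R,D) = max(5.5, 5) = 5.5
d(R,E) = max(9.5, 10.5) = 10.5
The largest is to E.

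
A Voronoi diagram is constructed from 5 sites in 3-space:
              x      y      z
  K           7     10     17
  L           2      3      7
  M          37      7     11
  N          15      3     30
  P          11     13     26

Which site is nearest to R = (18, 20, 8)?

K

Since √ is increasing, it suffices to compare squared distances:
|RK|² = (18−7)² + (20−10)² + (8−17)² = 121 + 100 + 81 = 302
|RL|² = (18−2)² + (20−3)² + (8−7)² = 256 + 289 + 1 = 546
|RM|² = (18−37)² + (20−7)² + (8−11)² = 361 + 169 + 9 = 539
|RN|² = (18−15)² + (20−3)² + (8−30)² = 9 + 289 + 484 = 782
|RP|² = (18−11)² + (20−13)² + (8−26)² = 49 + 49 + 324 = 422
The smallest is to K, so R lies in the Voronoi region of K.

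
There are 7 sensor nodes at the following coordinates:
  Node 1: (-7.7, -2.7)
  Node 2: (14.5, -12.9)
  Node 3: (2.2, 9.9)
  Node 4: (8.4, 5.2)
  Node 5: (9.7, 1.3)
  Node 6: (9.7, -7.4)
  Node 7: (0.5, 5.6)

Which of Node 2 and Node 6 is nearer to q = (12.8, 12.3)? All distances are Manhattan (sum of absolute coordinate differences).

d(q, Node 2) = |12.8−14.5| + |12.3−(-12.9)| = 1.7 + 25.2 = 26.9
d(q, Node 6) = |12.8−9.7| + |12.3−(-7.4)| = 3.1 + 19.7 = 22.8
26.9 > 22.8, so Node 6 is closer.

Node 6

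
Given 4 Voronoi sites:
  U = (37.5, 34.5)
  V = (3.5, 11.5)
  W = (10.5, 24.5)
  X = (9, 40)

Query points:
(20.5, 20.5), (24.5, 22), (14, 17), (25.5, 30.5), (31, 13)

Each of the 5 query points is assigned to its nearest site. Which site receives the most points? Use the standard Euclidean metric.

(20.5, 20.5) — d² to each: U:485, V:370, W:116, X:512.5 → nearest is W
(24.5, 22) — d² to each: U:325.25, V:551.25, W:202.25, X:564.25 → nearest is W
(14, 17) — d² to each: U:858.5, V:140.5, W:68.5, X:554 → nearest is W
(25.5, 30.5) — d² to each: U:160, V:845, W:261, X:362.5 → nearest is U
(31, 13) — d² to each: U:504.5, V:758.5, W:552.5, X:1213 → nearest is U
Tally — U:2, W:3. W captures the most (3).

W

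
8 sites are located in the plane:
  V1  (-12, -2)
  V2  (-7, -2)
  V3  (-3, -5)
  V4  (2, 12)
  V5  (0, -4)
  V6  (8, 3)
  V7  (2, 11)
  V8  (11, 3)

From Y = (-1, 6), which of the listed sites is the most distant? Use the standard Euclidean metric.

V1

Since √ is increasing, it suffices to compare squared distances:
|YV1|² = 121 + 64 = 185
|YV2|² = 36 + 64 = 100
|YV3|² = 4 + 121 = 125
|YV4|² = 9 + 36 = 45
|YV5|² = 1 + 100 = 101
|YV6|² = 81 + 9 = 90
|YV7|² = 9 + 25 = 34
|YV8|² = 144 + 9 = 153
The largest is to V1.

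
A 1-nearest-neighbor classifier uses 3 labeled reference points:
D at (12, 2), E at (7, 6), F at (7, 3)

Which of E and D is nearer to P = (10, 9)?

Compare squared distances:
|PE|² = (10−7)² + (9−6)² = 9 + 9 = 18
|PD|² = (10−12)² + (9−2)² = 4 + 49 = 53
18 < 53, so E is closer.

E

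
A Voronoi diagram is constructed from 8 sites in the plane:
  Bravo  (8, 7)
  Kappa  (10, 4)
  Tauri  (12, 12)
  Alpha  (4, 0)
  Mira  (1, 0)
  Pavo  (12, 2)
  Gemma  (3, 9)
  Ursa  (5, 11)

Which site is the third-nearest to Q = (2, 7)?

Compare squared distances (the ordering matches that of the actual distances):
d²(Q, Bravo) = (2−8)² + (7−7)² = 36 + 0 = 36
d²(Q, Kappa) = (2−10)² + (7−4)² = 64 + 9 = 73
d²(Q, Tauri) = (2−12)² + (7−12)² = 100 + 25 = 125
d²(Q, Alpha) = (2−4)² + (7−0)² = 4 + 49 = 53
d²(Q, Mira) = (2−1)² + (7−0)² = 1 + 49 = 50
d²(Q, Pavo) = (2−12)² + (7−2)² = 100 + 25 = 125
d²(Q, Gemma) = (2−3)² + (7−9)² = 1 + 4 = 5
d²(Q, Ursa) = (2−5)² + (7−11)² = 9 + 16 = 25
Sorted ascending: Gemma, Ursa, Bravo, Mira, … — the third-nearest is Bravo.

Bravo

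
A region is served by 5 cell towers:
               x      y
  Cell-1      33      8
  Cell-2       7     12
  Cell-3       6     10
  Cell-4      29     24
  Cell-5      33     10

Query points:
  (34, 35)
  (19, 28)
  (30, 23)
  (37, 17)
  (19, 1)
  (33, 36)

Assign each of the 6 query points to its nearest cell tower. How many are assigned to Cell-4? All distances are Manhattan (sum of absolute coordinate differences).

(34, 35) — d to each: Cell-1:28, Cell-2:50, Cell-3:53, Cell-4:16, Cell-5:26 → nearest is Cell-4
(19, 28) — d to each: Cell-1:34, Cell-2:28, Cell-3:31, Cell-4:14, Cell-5:32 → nearest is Cell-4
(30, 23) — d to each: Cell-1:18, Cell-2:34, Cell-3:37, Cell-4:2, Cell-5:16 → nearest is Cell-4
(37, 17) — d to each: Cell-1:13, Cell-2:35, Cell-3:38, Cell-4:15, Cell-5:11 → nearest is Cell-5
(19, 1) — d to each: Cell-1:21, Cell-2:23, Cell-3:22, Cell-4:33, Cell-5:23 → nearest is Cell-1
(33, 36) — d to each: Cell-1:28, Cell-2:50, Cell-3:53, Cell-4:16, Cell-5:26 → nearest is Cell-4
4 of the 6 points have Cell-4 as nearest.

4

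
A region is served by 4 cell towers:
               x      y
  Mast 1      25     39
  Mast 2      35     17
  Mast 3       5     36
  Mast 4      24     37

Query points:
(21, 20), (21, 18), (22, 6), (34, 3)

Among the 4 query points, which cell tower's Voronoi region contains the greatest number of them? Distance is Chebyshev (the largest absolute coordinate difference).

Mast 2

(21, 20) — d to each: Mast 1:19, Mast 2:14, Mast 3:16, Mast 4:17 → nearest is Mast 2
(21, 18) — d to each: Mast 1:21, Mast 2:14, Mast 3:18, Mast 4:19 → nearest is Mast 2
(22, 6) — d to each: Mast 1:33, Mast 2:13, Mast 3:30, Mast 4:31 → nearest is Mast 2
(34, 3) — d to each: Mast 1:36, Mast 2:14, Mast 3:33, Mast 4:34 → nearest is Mast 2
Tally — Mast 2:4. Mast 2 captures the most (4).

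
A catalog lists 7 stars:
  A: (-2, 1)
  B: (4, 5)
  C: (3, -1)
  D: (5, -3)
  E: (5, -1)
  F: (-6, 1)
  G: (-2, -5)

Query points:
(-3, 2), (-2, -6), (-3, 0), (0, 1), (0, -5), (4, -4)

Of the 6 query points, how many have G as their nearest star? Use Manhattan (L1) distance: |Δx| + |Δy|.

2

(-3, 2) — d to each: A:2, B:10, C:9, D:13, E:11, F:4, G:8 → nearest is A
(-2, -6) — d to each: A:7, B:17, C:10, D:10, E:12, F:11, G:1 → nearest is G
(-3, 0) — d to each: A:2, B:12, C:7, D:11, E:9, F:4, G:6 → nearest is A
(0, 1) — d to each: A:2, B:8, C:5, D:9, E:7, F:6, G:8 → nearest is A
(0, -5) — d to each: A:8, B:14, C:7, D:7, E:9, F:12, G:2 → nearest is G
(4, -4) — d to each: A:11, B:9, C:4, D:2, E:4, F:15, G:7 → nearest is D
2 of the 6 points have G as nearest.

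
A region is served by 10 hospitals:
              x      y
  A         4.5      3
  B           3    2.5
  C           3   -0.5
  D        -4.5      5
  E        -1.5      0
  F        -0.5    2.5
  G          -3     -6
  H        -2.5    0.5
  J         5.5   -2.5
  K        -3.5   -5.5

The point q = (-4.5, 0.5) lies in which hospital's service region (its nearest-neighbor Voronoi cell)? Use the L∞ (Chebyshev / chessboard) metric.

d(q,A) = max(9, 2.5) = 9
d(q,B) = max(7.5, 2) = 7.5
d(q,C) = max(7.5, 1) = 7.5
d(q,D) = max(0, 4.5) = 4.5
d(q,E) = max(3, 0.5) = 3
d(q,F) = max(4, 2) = 4
d(q,G) = max(1.5, 6.5) = 6.5
d(q,H) = max(2, 0) = 2
d(q,J) = max(10, 3) = 10
d(q,K) = max(1, 6) = 6
Minimum is at H.

H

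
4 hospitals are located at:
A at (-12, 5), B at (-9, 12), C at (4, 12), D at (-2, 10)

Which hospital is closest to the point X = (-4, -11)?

A

Compare squared distances (the ordering matches that of the actual distances):
|XA|² = (-4−(-12))² + (-11−5)² = 64 + 256 = 320
|XB|² = (-4−(-9))² + (-11−12)² = 25 + 529 = 554
|XC|² = (-4−4)² + (-11−12)² = 64 + 529 = 593
|XD|² = (-4−(-2))² + (-11−10)² = 4 + 441 = 445
Minimum is at A.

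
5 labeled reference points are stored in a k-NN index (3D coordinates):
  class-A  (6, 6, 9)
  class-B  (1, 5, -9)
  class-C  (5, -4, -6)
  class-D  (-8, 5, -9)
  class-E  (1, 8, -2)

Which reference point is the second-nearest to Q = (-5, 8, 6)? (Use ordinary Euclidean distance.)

class-A

Compare squared distances (the ordering matches that of the actual distances):
d²(Q, class-A) = (-5−6)² + (8−6)² + (6−9)² = 121 + 4 + 9 = 134
d²(Q, class-B) = (-5−1)² + (8−5)² + (6−(-9))² = 36 + 9 + 225 = 270
d²(Q, class-C) = (-5−5)² + (8−(-4))² + (6−(-6))² = 100 + 144 + 144 = 388
d²(Q, class-D) = (-5−(-8))² + (8−5)² + (6−(-9))² = 9 + 9 + 225 = 243
d²(Q, class-E) = (-5−1)² + (8−8)² + (6−(-2))² = 36 + 0 + 64 = 100
Sorted ascending: class-E, class-A, class-D, … — the second-nearest is class-A.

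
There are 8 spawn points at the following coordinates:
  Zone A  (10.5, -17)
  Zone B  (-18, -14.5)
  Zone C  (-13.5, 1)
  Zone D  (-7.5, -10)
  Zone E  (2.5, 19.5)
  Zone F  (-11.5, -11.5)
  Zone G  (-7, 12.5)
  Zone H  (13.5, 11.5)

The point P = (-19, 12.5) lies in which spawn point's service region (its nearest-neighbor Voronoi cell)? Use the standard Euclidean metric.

Compare squared distances (the ordering matches that of the actual distances):
d²(P, Zone A) = 870.25 + 870.25 = 1740.5
d²(P, Zone B) = 1 + 729 = 730
d²(P, Zone C) = 30.25 + 132.25 = 162.5
d²(P, Zone D) = 132.25 + 506.25 = 638.5
d²(P, Zone E) = 462.25 + 49 = 511.25
d²(P, Zone F) = 56.25 + 576 = 632.25
d²(P, Zone G) = 144 + 0 = 144
d²(P, Zone H) = 1056.25 + 1 = 1057.25
The smallest is to Zone G, so P lies in the Voronoi region of Zone G.

Zone G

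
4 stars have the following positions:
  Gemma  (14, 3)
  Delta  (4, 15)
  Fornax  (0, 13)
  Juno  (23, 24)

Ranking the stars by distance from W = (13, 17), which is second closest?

Juno

Compare squared distances (the ordering matches that of the actual distances):
d²(W, Gemma) = (13−14)² + (17−3)² = 1 + 196 = 197
d²(W, Delta) = (13−4)² + (17−15)² = 81 + 4 = 85
d²(W, Fornax) = (13−0)² + (17−13)² = 169 + 16 = 185
d²(W, Juno) = (13−23)² + (17−24)² = 100 + 49 = 149
Sorted ascending: Delta, Juno, Fornax, … — the second-nearest is Juno.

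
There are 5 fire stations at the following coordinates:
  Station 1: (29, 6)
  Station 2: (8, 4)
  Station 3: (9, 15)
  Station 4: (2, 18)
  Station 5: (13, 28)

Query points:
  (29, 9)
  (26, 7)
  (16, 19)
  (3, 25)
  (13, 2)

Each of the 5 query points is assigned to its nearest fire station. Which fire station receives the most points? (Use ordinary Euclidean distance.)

(29, 9) — d² to each: Station 1:9, Station 2:466, Station 3:436, Station 4:810, Station 5:617 → nearest is Station 1
(26, 7) — d² to each: Station 1:10, Station 2:333, Station 3:353, Station 4:697, Station 5:610 → nearest is Station 1
(16, 19) — d² to each: Station 1:338, Station 2:289, Station 3:65, Station 4:197, Station 5:90 → nearest is Station 3
(3, 25) — d² to each: Station 1:1037, Station 2:466, Station 3:136, Station 4:50, Station 5:109 → nearest is Station 4
(13, 2) — d² to each: Station 1:272, Station 2:29, Station 3:185, Station 4:377, Station 5:676 → nearest is Station 2
Tally — Station 1:2, Station 2:1, Station 3:1, Station 4:1. Station 1 captures the most (2).

Station 1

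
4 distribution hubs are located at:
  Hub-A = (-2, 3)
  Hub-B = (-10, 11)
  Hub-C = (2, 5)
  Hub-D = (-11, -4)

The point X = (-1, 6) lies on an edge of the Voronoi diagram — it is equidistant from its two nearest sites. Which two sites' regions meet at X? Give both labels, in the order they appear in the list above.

Squared distances from X to each site:
d²(X, Hub-A) = (-1−(-2))² + (6−3)² = 1 + 9 = 10
d²(X, Hub-B) = (-1−(-10))² + (6−11)² = 81 + 25 = 106
d²(X, Hub-C) = (-1−2)² + (6−5)² = 9 + 1 = 10
d²(X, Hub-D) = (-1−(-11))² + (6−(-4))² = 100 + 100 = 200
X is equidistant from Hub-A and Hub-C (both at squared distance 10), and every other site is strictly farther — so X lies on the Hub-A–Hub-C Voronoi edge.

Hub-A and Hub-C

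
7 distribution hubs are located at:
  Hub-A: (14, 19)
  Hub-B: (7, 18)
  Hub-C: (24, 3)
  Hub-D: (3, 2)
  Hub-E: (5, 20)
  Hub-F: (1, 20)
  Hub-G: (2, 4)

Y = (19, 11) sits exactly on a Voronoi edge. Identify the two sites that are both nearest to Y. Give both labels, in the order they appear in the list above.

Squared distances from Y to each site:
d²(Y, Hub-A) = (19−14)² + (11−19)² = 25 + 64 = 89
d²(Y, Hub-B) = (19−7)² + (11−18)² = 144 + 49 = 193
d²(Y, Hub-C) = (19−24)² + (11−3)² = 25 + 64 = 89
d²(Y, Hub-D) = (19−3)² + (11−2)² = 256 + 81 = 337
d²(Y, Hub-E) = (19−5)² + (11−20)² = 196 + 81 = 277
d²(Y, Hub-F) = (19−1)² + (11−20)² = 324 + 81 = 405
d²(Y, Hub-G) = (19−2)² + (11−4)² = 289 + 49 = 338
Y is equidistant from Hub-A and Hub-C (both at squared distance 89), and every other site is strictly farther — so Y lies on the Hub-A–Hub-C Voronoi edge.

Hub-A and Hub-C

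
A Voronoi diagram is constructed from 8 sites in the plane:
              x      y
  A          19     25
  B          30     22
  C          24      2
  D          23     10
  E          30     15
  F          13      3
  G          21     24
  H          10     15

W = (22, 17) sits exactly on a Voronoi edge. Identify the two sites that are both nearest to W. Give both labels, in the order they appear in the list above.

Squared distances from W to each site:
|WA|² = 9 + 64 = 73
|WB|² = 64 + 25 = 89
|WC|² = 4 + 225 = 229
|WD|² = 1 + 49 = 50
|WE|² = 64 + 4 = 68
|WF|² = 81 + 196 = 277
|WG|² = 1 + 49 = 50
|WH|² = 144 + 4 = 148
W is equidistant from D and G (both at squared distance 50), and every other site is strictly farther — so W lies on the D–G Voronoi edge.

D and G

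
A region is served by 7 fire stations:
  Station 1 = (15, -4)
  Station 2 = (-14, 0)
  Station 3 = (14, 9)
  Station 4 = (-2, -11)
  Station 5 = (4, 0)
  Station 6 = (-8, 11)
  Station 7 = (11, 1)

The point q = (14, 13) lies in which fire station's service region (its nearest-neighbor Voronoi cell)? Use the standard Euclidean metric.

Station 3

Compare squared distances (the ordering matches that of the actual distances):
d²(q, Station 1) = (14−15)² + (13−(-4))² = 1 + 289 = 290
d²(q, Station 2) = (14−(-14))² + (13−0)² = 784 + 169 = 953
d²(q, Station 3) = (14−14)² + (13−9)² = 0 + 16 = 16
d²(q, Station 4) = (14−(-2))² + (13−(-11))² = 256 + 576 = 832
d²(q, Station 5) = (14−4)² + (13−0)² = 100 + 169 = 269
d²(q, Station 6) = (14−(-8))² + (13−11)² = 484 + 4 = 488
d²(q, Station 7) = (14−11)² + (13−1)² = 9 + 144 = 153
Minimum is at Station 3.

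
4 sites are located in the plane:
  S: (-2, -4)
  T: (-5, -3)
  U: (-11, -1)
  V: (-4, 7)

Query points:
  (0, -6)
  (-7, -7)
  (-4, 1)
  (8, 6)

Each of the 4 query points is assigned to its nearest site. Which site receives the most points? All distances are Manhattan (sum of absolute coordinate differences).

T

(0, -6) — d to each: S:4, T:8, U:16, V:17 → nearest is S
(-7, -7) — d to each: S:8, T:6, U:10, V:17 → nearest is T
(-4, 1) — d to each: S:7, T:5, U:9, V:6 → nearest is T
(8, 6) — d to each: S:20, T:22, U:26, V:13 → nearest is V
Tally — S:1, T:2, V:1. T captures the most (2).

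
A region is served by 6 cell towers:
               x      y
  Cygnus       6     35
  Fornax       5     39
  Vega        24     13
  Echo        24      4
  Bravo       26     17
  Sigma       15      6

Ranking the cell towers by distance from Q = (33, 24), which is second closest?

Squared Euclidean distances:
d²(Q, Cygnus) = (33−6)² + (24−35)² = 729 + 121 = 850
d²(Q, Fornax) = (33−5)² + (24−39)² = 784 + 225 = 1009
d²(Q, Vega) = (33−24)² + (24−13)² = 81 + 121 = 202
d²(Q, Echo) = (33−24)² + (24−4)² = 81 + 400 = 481
d²(Q, Bravo) = (33−26)² + (24−17)² = 49 + 49 = 98
d²(Q, Sigma) = (33−15)² + (24−6)² = 324 + 324 = 648
Sorted ascending: Bravo, Vega, Echo, … — the second-nearest is Vega.

Vega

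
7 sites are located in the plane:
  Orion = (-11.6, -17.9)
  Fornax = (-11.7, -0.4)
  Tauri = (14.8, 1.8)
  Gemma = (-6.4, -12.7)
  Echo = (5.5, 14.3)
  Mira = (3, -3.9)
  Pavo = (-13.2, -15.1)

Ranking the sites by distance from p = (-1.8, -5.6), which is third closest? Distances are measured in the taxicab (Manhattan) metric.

Fornax

d(p, Orion) = |-1.8−(-11.6)| + |-5.6−(-17.9)| = 9.8 + 12.3 = 22.1
d(p, Fornax) = |-1.8−(-11.7)| + |-5.6−(-0.4)| = 9.9 + 5.2 = 15.1
d(p, Tauri) = |-1.8−14.8| + |-5.6−1.8| = 16.6 + 7.4 = 24
d(p, Gemma) = |-1.8−(-6.4)| + |-5.6−(-12.7)| = 4.6 + 7.1 = 11.7
d(p, Echo) = |-1.8−5.5| + |-5.6−14.3| = 7.3 + 19.9 = 27.2
d(p, Mira) = |-1.8−3| + |-5.6−(-3.9)| = 4.8 + 1.7 = 6.5
d(p, Pavo) = |-1.8−(-13.2)| + |-5.6−(-15.1)| = 11.4 + 9.5 = 20.9
Sorted ascending: Mira, Gemma, Fornax, Pavo, … — the third-nearest is Fornax.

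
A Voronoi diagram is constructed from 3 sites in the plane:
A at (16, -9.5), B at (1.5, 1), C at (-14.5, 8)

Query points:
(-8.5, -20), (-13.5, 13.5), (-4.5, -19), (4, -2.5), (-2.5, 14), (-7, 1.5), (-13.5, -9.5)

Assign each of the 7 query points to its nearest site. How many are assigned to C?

(-8.5, -20) — d² to each: A:710.5, B:541, C:820 → nearest is B
(-13.5, 13.5) — d² to each: A:1399.25, B:381.25, C:31.25 → nearest is C
(-4.5, -19) — d² to each: A:510.5, B:436, C:829 → nearest is B
(4, -2.5) — d² to each: A:193, B:18.5, C:452.5 → nearest is B
(-2.5, 14) — d² to each: A:894.5, B:185, C:180 → nearest is C
(-7, 1.5) — d² to each: A:650, B:72.5, C:98.5 → nearest is B
(-13.5, -9.5) — d² to each: A:870.25, B:335.25, C:307.25 → nearest is C
3 of the 7 points have C as nearest.

3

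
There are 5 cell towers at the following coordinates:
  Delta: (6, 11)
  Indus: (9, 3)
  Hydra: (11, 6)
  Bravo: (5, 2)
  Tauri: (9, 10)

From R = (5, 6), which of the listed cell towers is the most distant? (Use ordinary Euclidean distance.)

Compare squared distances (the ordering matches that of the actual distances):
d²(R, Delta) = 1 + 25 = 26
d²(R, Indus) = 16 + 9 = 25
d²(R, Hydra) = 36 + 0 = 36
d²(R, Bravo) = 0 + 16 = 16
d²(R, Tauri) = 16 + 16 = 32
The largest is to Hydra.

Hydra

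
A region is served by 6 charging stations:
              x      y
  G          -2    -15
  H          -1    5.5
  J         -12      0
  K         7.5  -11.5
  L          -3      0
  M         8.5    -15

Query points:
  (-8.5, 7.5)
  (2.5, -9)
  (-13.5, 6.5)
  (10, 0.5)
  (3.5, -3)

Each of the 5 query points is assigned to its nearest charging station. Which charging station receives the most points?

(-8.5, 7.5) — d² to each: G:548.5, H:60.25, J:68.5, K:617, L:86.5, M:795.25 → nearest is H
(2.5, -9) — d² to each: G:56.25, H:222.5, J:291.25, K:31.25, L:111.25, M:72 → nearest is K
(-13.5, 6.5) — d² to each: G:594.5, H:157.25, J:44.5, K:765, L:152.5, M:946.25 → nearest is J
(10, 0.5) — d² to each: G:384.25, H:146, J:484.25, K:150.25, L:169.25, M:242.5 → nearest is H
(3.5, -3) — d² to each: G:174.25, H:92.5, J:249.25, K:88.25, L:51.25, M:169 → nearest is L
Tally — H:2, J:1, K:1, L:1. H captures the most (2).

H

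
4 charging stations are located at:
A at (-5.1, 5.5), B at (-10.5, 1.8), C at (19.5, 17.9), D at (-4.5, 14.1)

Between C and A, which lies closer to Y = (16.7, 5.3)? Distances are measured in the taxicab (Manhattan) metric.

C

d(Y,C) = |16.7−19.5| + |5.3−17.9| = 2.8 + 12.6 = 15.4
d(Y,A) = |16.7−(-5.1)| + |5.3−5.5| = 21.8 + 0.2 = 22
15.4 < 22, so C is closer.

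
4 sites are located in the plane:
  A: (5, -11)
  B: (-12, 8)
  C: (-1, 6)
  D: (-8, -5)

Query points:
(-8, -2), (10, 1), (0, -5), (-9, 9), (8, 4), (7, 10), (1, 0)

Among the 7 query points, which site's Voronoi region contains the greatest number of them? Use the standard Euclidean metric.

C

(-8, -2) — d² to each: A:250, B:116, C:113, D:9 → nearest is D
(10, 1) — d² to each: A:169, B:533, C:146, D:360 → nearest is C
(0, -5) — d² to each: A:61, B:313, C:122, D:64 → nearest is A
(-9, 9) — d² to each: A:596, B:10, C:73, D:197 → nearest is B
(8, 4) — d² to each: A:234, B:416, C:85, D:337 → nearest is C
(7, 10) — d² to each: A:445, B:365, C:80, D:450 → nearest is C
(1, 0) — d² to each: A:137, B:233, C:40, D:106 → nearest is C
Tally — A:1, B:1, C:4, D:1. C captures the most (4).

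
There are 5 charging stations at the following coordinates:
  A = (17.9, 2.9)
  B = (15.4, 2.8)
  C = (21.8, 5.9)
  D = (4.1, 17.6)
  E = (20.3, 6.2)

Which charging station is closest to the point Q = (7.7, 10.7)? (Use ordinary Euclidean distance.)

D

Since √ is increasing, it suffices to compare squared distances:
|QA|² = (7.7−17.9)² + (10.7−2.9)² = 104.04 + 60.84 = 164.88
|QB|² = (7.7−15.4)² + (10.7−2.8)² = 59.29 + 62.41 = 121.7
|QC|² = (7.7−21.8)² + (10.7−5.9)² = 198.81 + 23.04 = 221.85
|QD|² = (7.7−4.1)² + (10.7−17.6)² = 12.96 + 47.61 = 60.57
|QE|² = (7.7−20.3)² + (10.7−6.2)² = 158.76 + 20.25 = 179.01
The smallest is to D, so Q lies in the Voronoi region of D.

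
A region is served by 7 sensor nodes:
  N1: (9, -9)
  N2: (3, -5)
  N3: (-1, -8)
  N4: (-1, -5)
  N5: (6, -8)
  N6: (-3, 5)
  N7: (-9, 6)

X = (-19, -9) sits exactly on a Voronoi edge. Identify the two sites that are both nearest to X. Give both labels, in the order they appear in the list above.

Squared distances from X to each site:
|XN1|² = (-19−9)² + (-9−(-9))² = 784 + 0 = 784
|XN2|² = (-19−3)² + (-9−(-5))² = 484 + 16 = 500
|XN3|² = (-19−(-1))² + (-9−(-8))² = 324 + 1 = 325
|XN4|² = (-19−(-1))² + (-9−(-5))² = 324 + 16 = 340
|XN5|² = (-19−6)² + (-9−(-8))² = 625 + 1 = 626
|XN6|² = (-19−(-3))² + (-9−5)² = 256 + 196 = 452
|XN7|² = (-19−(-9))² + (-9−6)² = 100 + 225 = 325
X is equidistant from N3 and N7 (both at squared distance 325), and every other site is strictly farther — so X lies on the N3–N7 Voronoi edge.

N3 and N7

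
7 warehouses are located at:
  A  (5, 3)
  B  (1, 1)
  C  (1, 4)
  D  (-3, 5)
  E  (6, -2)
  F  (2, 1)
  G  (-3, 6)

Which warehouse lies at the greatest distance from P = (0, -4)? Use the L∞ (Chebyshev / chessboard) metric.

G

d(P,A) = max(5, 7) = 7
d(P,B) = max(1, 5) = 5
d(P,C) = max(1, 8) = 8
d(P,D) = max(3, 9) = 9
d(P,E) = max(6, 2) = 6
d(P,F) = max(2, 5) = 5
d(P,G) = max(3, 10) = 10
The largest is to G.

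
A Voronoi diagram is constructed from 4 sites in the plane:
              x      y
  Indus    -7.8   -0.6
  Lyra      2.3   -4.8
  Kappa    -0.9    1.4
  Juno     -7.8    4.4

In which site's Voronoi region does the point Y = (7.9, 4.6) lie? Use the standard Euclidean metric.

Kappa

Since √ is increasing, it suffices to compare squared distances:
d²(Y, Indus) = (7.9−(-7.8))² + (4.6−(-0.6))² = 246.49 + 27.04 = 273.53
d²(Y, Lyra) = (7.9−2.3)² + (4.6−(-4.8))² = 31.36 + 88.36 = 119.72
d²(Y, Kappa) = (7.9−(-0.9))² + (4.6−1.4)² = 77.44 + 10.24 = 87.68
d²(Y, Juno) = (7.9−(-7.8))² + (4.6−4.4)² = 246.49 + 0.04 = 246.53
Kappa is nearest.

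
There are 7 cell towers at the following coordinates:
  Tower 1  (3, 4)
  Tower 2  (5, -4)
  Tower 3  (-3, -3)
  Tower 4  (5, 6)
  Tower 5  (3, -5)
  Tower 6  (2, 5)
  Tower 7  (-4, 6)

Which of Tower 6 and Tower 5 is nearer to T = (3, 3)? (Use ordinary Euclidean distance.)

Tower 6

Compare squared distances:
d²(T, Tower 6) = (3−2)² + (3−5)² = 1 + 4 = 5
d²(T, Tower 5) = (3−3)² + (3−(-5))² = 0 + 64 = 64
5 < 64, so Tower 6 is closer.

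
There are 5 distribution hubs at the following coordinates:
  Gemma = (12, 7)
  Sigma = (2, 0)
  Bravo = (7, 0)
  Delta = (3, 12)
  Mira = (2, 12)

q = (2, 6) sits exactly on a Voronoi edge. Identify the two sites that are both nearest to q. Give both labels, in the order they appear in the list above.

Squared distances from q to each site:
d²(q, Gemma) = 100 + 1 = 101
d²(q, Sigma) = 0 + 36 = 36
d²(q, Bravo) = 25 + 36 = 61
d²(q, Delta) = 1 + 36 = 37
d²(q, Mira) = 0 + 36 = 36
q is equidistant from Sigma and Mira (both at squared distance 36), and every other site is strictly farther — so q lies on the Sigma–Mira Voronoi edge.

Sigma and Mira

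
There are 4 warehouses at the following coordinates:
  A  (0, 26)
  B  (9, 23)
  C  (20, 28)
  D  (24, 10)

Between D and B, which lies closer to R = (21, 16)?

D

Compare squared distances:
|RD|² = (21−24)² + (16−10)² = 9 + 36 = 45
|RB|² = (21−9)² + (16−23)² = 144 + 49 = 193
45 < 193, so D is closer.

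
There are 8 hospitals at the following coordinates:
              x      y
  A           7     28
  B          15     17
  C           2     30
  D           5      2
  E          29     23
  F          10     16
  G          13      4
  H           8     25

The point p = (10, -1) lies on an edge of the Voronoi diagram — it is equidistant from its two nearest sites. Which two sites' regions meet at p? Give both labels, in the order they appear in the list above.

D and G

Squared distances from p to each site:
|pA|² = 9 + 841 = 850
|pB|² = 25 + 324 = 349
|pC|² = 64 + 961 = 1025
|pD|² = 25 + 9 = 34
|pE|² = 361 + 576 = 937
|pF|² = 0 + 289 = 289
|pG|² = 9 + 25 = 34
|pH|² = 4 + 676 = 680
p is equidistant from D and G (both at squared distance 34), and every other site is strictly farther — so p lies on the D–G Voronoi edge.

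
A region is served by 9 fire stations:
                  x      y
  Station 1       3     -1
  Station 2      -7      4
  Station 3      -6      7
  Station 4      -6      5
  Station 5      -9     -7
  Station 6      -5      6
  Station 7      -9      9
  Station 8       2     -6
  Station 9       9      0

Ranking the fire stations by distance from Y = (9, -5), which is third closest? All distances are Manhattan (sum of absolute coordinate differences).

d(Y, Station 1) = 6 + 4 = 10
d(Y, Station 2) = 16 + 9 = 25
d(Y, Station 3) = 15 + 12 = 27
d(Y, Station 4) = 15 + 10 = 25
d(Y, Station 5) = 18 + 2 = 20
d(Y, Station 6) = 14 + 11 = 25
d(Y, Station 7) = 18 + 14 = 32
d(Y, Station 8) = 7 + 1 = 8
d(Y, Station 9) = 0 + 5 = 5
Sorted ascending: Station 9, Station 8, Station 1, Station 5, … — the third-nearest is Station 1.

Station 1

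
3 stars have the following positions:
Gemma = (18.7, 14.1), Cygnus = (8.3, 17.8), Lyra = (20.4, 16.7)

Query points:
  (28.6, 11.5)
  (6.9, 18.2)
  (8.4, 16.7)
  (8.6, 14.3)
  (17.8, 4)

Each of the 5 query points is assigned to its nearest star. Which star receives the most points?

(28.6, 11.5) — d² to each: Gemma:104.77, Cygnus:451.78, Lyra:94.28 → nearest is Lyra
(6.9, 18.2) — d² to each: Gemma:156.05, Cygnus:2.12, Lyra:184.5 → nearest is Cygnus
(8.4, 16.7) — d² to each: Gemma:112.85, Cygnus:1.22, Lyra:144 → nearest is Cygnus
(8.6, 14.3) — d² to each: Gemma:102.05, Cygnus:12.34, Lyra:145 → nearest is Cygnus
(17.8, 4) — d² to each: Gemma:102.82, Cygnus:280.69, Lyra:168.05 → nearest is Gemma
Tally — Gemma:1, Cygnus:3, Lyra:1. Cygnus captures the most (3).

Cygnus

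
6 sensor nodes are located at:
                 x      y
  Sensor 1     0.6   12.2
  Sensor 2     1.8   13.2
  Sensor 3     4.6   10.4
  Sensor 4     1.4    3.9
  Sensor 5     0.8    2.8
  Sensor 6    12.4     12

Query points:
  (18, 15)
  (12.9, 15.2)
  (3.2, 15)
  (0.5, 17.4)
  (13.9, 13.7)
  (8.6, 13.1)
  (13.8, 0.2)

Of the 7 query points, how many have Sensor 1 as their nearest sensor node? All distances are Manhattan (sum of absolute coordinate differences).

(18, 15) — d to each: Sensor 1:20.2, Sensor 2:18, Sensor 3:18, Sensor 4:27.7, Sensor 5:29.4, Sensor 6:8.6 → nearest is Sensor 6
(12.9, 15.2) — d to each: Sensor 1:15.3, Sensor 2:13.1, Sensor 3:13.1, Sensor 4:22.8, Sensor 5:24.5, Sensor 6:3.7 → nearest is Sensor 6
(3.2, 15) — d to each: Sensor 1:5.4, Sensor 2:3.2, Sensor 3:6, Sensor 4:12.9, Sensor 5:14.6, Sensor 6:12.2 → nearest is Sensor 2
(0.5, 17.4) — d to each: Sensor 1:5.3, Sensor 2:5.5, Sensor 3:11.1, Sensor 4:14.4, Sensor 5:14.9, Sensor 6:17.3 → nearest is Sensor 1
(13.9, 13.7) — d to each: Sensor 1:14.8, Sensor 2:12.6, Sensor 3:12.6, Sensor 4:22.3, Sensor 5:24, Sensor 6:3.2 → nearest is Sensor 6
(8.6, 13.1) — d to each: Sensor 1:8.9, Sensor 2:6.9, Sensor 3:6.7, Sensor 4:16.4, Sensor 5:18.1, Sensor 6:4.9 → nearest is Sensor 6
(13.8, 0.2) — d to each: Sensor 1:25.2, Sensor 2:25, Sensor 3:19.4, Sensor 4:16.1, Sensor 5:15.6, Sensor 6:13.2 → nearest is Sensor 6
1 of the 7 points has Sensor 1 as nearest.

1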